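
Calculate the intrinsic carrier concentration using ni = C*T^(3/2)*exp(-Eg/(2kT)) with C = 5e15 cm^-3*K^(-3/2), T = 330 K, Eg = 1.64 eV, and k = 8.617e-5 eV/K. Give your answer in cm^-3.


Step 1: Compute kT = 8.617e-5 * 330 = 0.0284361 eV
Step 2: Exponent = -Eg/(2kT) = -1.64/(2*0.0284361) = -28.83658
Step 3: T^(3/2) = 330^1.5 = 5994.75
Step 4: ni = 5e15 * 5994.75 * exp(-28.83658) = 8.98e+06 cm^-3

8.98e+06


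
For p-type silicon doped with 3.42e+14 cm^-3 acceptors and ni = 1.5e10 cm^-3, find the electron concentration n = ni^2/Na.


Step 1: Majority hole concentration p ≈ Na = 3.42e+14 cm^-3
Step 2: n = ni^2 / Na = (1.5e10)^2 / 3.42e+14
Step 3: n = 6.58e+05 cm^-3

6.58e+05


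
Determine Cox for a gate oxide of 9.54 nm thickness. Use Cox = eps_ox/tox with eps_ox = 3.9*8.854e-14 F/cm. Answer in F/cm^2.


Step 1: eps_ox = 3.9 * 8.854e-14 = 3.45306e-13 F/cm
Step 2: tox in cm = 9.54 nm * 1e-7 = 9.5400e-07 cm
Step 3: Cox = 3.45306e-13 / 9.5400e-07 = 3.62e-07 F/cm^2

3.62e-07


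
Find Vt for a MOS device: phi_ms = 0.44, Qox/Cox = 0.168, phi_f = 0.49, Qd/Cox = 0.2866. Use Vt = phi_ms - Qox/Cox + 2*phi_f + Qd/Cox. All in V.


Step 1: Vt = phi_ms - Qox/Cox + 2*phi_f + Qd/Cox
Step 2: Vt = 0.44 - 0.168 + 2*0.49 + 0.2866
Step 3: Vt = 0.44 - 0.168 + 0.98 + 0.2866
Step 4: Vt = 1.5386 V

1.5386


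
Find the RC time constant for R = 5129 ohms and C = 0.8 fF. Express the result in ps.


Step 1: tau = R * C
Step 2: tau = 5129 * 0.8 fF = 5129 * 8.0e-16 F
Step 3: tau = 4.1032e-12 s = 4.1032 ps

4.1032


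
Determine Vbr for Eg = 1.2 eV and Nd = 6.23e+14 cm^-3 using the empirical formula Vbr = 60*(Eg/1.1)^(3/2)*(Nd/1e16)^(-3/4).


Step 1: Eg/1.1 = 1.2/1.1 = 1.090909
Step 2: (Eg/1.1)^1.5 = 1.090909^1.5 = 1.139417
Step 3: (Nd/1e16)^(-0.75) = (0.0623)^(-0.75) = 8.019254
Step 4: Vbr = 60 * 1.139417 * 8.019254 = 548.2 V

548.2


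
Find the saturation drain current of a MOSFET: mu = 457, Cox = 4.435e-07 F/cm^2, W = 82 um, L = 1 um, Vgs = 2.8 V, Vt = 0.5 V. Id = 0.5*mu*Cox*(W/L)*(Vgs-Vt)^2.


Step 1: Overdrive voltage Vov = Vgs - Vt = 2.8 - 0.5 = 2.3 V
Step 2: W/L = 82/1 = 82
Step 3: Id = 0.5 * 457 * 4.435e-07 * 82 * 2.3^2
Step 4: Id = 4.40e-02 A

4.40e-02


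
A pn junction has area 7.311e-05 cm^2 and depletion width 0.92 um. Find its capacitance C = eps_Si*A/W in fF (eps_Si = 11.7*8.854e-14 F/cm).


Step 1: eps_Si = 11.7 * 8.854e-14 = 1.035918e-12 F/cm
Step 2: W in cm = 0.92 * 1e-4 = 9.20e-05 cm
Step 3: C = 1.035918e-12 * 7.311e-05 / 9.20e-05 = 8.232170e-13 F
Step 4: C = 823.22 fF

823.22


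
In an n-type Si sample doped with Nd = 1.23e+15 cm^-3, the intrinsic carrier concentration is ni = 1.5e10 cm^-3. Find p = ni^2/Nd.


Step 1: Since Nd >> ni, n ≈ Nd = 1.23e+15 cm^-3
Step 2: p = ni^2 / n = (1.5e10)^2 / 1.23e+15
Step 3: p = 2.25e20 / 1.23e+15 = 1.83e+05 cm^-3

1.83e+05


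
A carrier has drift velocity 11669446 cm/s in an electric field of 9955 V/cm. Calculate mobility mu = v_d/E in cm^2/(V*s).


Step 1: mu = v_d / E
Step 2: mu = 11669446 / 9955
Step 3: mu = 1172.22 cm^2/(V*s)

1172.22


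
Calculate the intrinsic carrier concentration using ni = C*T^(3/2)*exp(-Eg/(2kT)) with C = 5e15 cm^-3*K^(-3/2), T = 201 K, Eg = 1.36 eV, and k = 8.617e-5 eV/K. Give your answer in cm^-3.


Step 1: Compute kT = 8.617e-5 * 201 = 0.01732017 eV
Step 2: Exponent = -Eg/(2kT) = -1.36/(2*0.01732017) = -39.26058
Step 3: T^(3/2) = 201^1.5 = 2849.67
Step 4: ni = 5e15 * 2849.67 * exp(-39.26058) = 1.27e+02 cm^-3

1.27e+02


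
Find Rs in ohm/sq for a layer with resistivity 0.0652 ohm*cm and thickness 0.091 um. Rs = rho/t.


Step 1: Convert thickness to cm: t = 0.091 um = 9.1000e-06 cm
Step 2: Rs = rho / t = 0.0652 / 9.1000e-06
Step 3: Rs = 7164.8 ohm/sq

7164.8


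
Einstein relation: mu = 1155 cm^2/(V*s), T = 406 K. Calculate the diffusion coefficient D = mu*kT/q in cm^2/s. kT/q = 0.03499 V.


Step 1: D = mu * (kT/q)
Step 2: D = 1155 * 0.03499
Step 3: D = 40.41 cm^2/s

40.41


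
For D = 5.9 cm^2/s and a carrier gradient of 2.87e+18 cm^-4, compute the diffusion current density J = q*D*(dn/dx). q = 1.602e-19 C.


Step 1: J = q * D * (dn/dx)
Step 2: J = 1.602e-19 * 5.9 * 2.87e+18
Step 3: J = 2.71e+00 A/cm^2

2.71e+00


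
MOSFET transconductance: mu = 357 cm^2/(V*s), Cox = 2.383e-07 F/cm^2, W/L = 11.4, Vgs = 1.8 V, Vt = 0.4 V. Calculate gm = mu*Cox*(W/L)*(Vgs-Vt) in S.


Step 1: Vov = Vgs - Vt = 1.8 - 0.4 = 1.4 V
Step 2: gm = mu * Cox * (W/L) * Vov
Step 3: gm = 357 * 2.383e-07 * 11.4 * 1.4 = 1.36e-03 S

1.36e-03


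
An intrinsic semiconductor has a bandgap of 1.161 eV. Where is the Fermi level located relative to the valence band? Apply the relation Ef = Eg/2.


Step 1: For an intrinsic semiconductor, the Fermi level sits at midgap.
Step 2: Ef = Eg / 2 = 1.161 / 2 = 0.5805 eV

0.5805


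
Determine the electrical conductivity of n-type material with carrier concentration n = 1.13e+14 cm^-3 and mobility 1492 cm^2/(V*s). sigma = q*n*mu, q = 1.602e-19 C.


Step 1: sigma = q * n * mu
Step 2: sigma = 1.602e-19 * 1.13e+14 * 1492
Step 3: sigma = 2.701e-02 S/cm

2.701e-02


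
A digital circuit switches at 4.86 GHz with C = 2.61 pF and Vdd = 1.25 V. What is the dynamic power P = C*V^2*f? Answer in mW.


Step 1: V^2 = 1.25^2 = 1.5625 V^2
Step 2: P = C*V^2*f = 2.61e-12 F * 1.5625 * 4.86e9 Hz
Step 3: P = 1.98196875e-02 W
Step 4: P = 19.82 mW

19.82


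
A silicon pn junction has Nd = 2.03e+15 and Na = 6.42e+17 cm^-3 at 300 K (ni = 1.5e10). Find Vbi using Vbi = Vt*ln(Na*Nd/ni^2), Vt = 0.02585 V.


Step 1: Compute Na*Nd/ni^2 = 6.42e+17 * 2.03e+15 / (1.5e10)^2 = 5.7923e+12
Step 2: ln(5.7923e+12) = 29.3876
Step 3: Vbi = 0.02585 * 29.3876 = 0.76 V

0.76


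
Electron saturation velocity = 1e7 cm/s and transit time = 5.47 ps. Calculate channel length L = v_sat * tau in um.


Step 1: tau in seconds = 5.47 ps * 1e-12 = 5.4700e-12 s
Step 2: L = v_sat * tau = 1e7 * 5.4700e-12 = 5.4700e-05 cm
Step 3: L in um = 5.4700e-05 * 1e4 = 0.547 um

0.547


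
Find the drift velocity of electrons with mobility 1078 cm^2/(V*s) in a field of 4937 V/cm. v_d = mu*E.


Step 1: v_d = mu * E
Step 2: v_d = 1078 * 4937 = 5322086
Step 3: v_d = 5.32e+06 cm/s

5.32e+06


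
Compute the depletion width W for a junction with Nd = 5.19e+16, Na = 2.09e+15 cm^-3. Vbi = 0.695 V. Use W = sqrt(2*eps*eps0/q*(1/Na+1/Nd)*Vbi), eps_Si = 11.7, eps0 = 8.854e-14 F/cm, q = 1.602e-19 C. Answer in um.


Step 1: 1/Na + 1/Nd = 1/2.09e+15 + 1/5.19e+16 = 4.97737e-16
Step 2: 2*eps*eps0/q = 2*11.7*8.854e-14/1.602e-19 = 1.293281e+07
Step 3: W^2 = 1.293281e+07 * 4.97737e-16 * 0.695 = 4.47381e-09
Step 4: W = sqrt(4.47381e-09) = 6.689e-05 cm = 0.6689 um

0.6689


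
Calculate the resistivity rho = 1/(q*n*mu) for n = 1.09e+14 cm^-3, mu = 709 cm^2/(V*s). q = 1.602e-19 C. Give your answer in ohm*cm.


Step 1: sigma = q * n * mu = 1.602e-19 * 1.09e+14 * 709 = 1.23804e-02 S/cm
Step 2: rho = 1 / sigma = 1 / 1.23804e-02 = 80.77 ohm*cm

80.77


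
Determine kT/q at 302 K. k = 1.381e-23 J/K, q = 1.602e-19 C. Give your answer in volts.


Step 1: kT = 1.381e-23 * 302 = 4.17062e-21 J
Step 2: Vt = kT/q = 4.17062e-21 / 1.602e-19
Step 3: Vt = 0.02603 V

0.02603


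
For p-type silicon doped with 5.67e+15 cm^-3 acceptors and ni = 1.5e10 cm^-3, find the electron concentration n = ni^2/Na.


Step 1: Majority hole concentration p ≈ Na = 5.67e+15 cm^-3
Step 2: n = ni^2 / Na = (1.5e10)^2 / 5.67e+15
Step 3: n = 3.97e+04 cm^-3

3.97e+04


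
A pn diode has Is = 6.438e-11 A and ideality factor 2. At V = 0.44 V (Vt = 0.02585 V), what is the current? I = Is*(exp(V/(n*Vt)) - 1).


Step 1: V/(n*Vt) = 0.44/(2*0.02585) = 8.5106
Step 2: exp(8.5106) = 4.9671e+03
Step 3: I = 6.438e-11 * (4.9671e+03 - 1) = 3.20e-07 A

3.20e-07


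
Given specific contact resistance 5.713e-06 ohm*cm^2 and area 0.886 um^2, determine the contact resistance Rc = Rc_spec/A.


Step 1: Convert area to cm^2: 0.886 um^2 = 8.8600e-09 cm^2
Step 2: Rc = Rc_spec / A = 5.713e-06 / 8.8600e-09
Step 3: Rc = 6.45e+02 ohms

6.45e+02


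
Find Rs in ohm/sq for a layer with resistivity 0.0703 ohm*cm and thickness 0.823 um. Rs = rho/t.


Step 1: Convert thickness to cm: t = 0.823 um = 8.2300e-05 cm
Step 2: Rs = rho / t = 0.0703 / 8.2300e-05
Step 3: Rs = 854.2 ohm/sq

854.2


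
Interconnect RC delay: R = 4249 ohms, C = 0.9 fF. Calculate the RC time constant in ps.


Step 1: tau = R * C
Step 2: tau = 4249 * 0.9 fF = 4249 * 9.0e-16 F
Step 3: tau = 3.8241e-12 s = 3.8241 ps

3.8241


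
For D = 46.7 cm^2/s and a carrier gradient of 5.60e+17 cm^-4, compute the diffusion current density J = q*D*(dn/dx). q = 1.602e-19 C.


Step 1: J = q * D * (dn/dx)
Step 2: J = 1.602e-19 * 46.7 * 5.60e+17
Step 3: J = 4.19e+00 A/cm^2

4.19e+00


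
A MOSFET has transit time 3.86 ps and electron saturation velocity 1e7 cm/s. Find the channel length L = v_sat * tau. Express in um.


Step 1: tau in seconds = 3.86 ps * 1e-12 = 3.8600e-12 s
Step 2: L = v_sat * tau = 1e7 * 3.8600e-12 = 3.8600e-05 cm
Step 3: L in um = 3.8600e-05 * 1e4 = 0.386 um

0.386


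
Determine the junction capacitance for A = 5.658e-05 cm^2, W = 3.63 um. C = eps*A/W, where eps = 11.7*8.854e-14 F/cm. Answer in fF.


Step 1: eps_Si = 11.7 * 8.854e-14 = 1.035918e-12 F/cm
Step 2: W in cm = 3.63 * 1e-4 = 3.63e-04 cm
Step 3: C = 1.035918e-12 * 5.658e-05 / 3.63e-04 = 1.614662e-13 F
Step 4: C = 161.47 fF

161.47


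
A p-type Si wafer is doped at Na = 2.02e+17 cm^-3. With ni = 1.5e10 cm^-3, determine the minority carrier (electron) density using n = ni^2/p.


Step 1: Majority hole concentration p ≈ Na = 2.02e+17 cm^-3
Step 2: n = ni^2 / Na = (1.5e10)^2 / 2.02e+17
Step 3: n = 1.11e+03 cm^-3

1.11e+03


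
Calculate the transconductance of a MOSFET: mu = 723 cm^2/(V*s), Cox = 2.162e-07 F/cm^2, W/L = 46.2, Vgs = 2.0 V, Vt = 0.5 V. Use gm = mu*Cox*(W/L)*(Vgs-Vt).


Step 1: Vov = Vgs - Vt = 2.0 - 0.5 = 1.5 V
Step 2: gm = mu * Cox * (W/L) * Vov
Step 3: gm = 723 * 2.162e-07 * 46.2 * 1.5 = 1.08e-02 S

1.08e-02


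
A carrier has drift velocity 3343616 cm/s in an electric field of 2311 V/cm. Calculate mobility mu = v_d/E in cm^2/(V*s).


Step 1: mu = v_d / E
Step 2: mu = 3343616 / 2311
Step 3: mu = 1446.83 cm^2/(V*s)

1446.83


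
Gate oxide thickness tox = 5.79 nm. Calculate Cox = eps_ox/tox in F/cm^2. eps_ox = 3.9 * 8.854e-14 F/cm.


Step 1: eps_ox = 3.9 * 8.854e-14 = 3.45306e-13 F/cm
Step 2: tox in cm = 5.79 nm * 1e-7 = 5.7900e-07 cm
Step 3: Cox = 3.45306e-13 / 5.7900e-07 = 5.96e-07 F/cm^2

5.96e-07


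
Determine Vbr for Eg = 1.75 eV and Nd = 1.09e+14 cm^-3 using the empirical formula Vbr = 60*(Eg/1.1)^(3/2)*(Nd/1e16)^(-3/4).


Step 1: Eg/1.1 = 1.75/1.1 = 1.590909
Step 2: (Eg/1.1)^1.5 = 1.590909^1.5 = 2.006633
Step 3: (Nd/1e16)^(-0.75) = (0.0109)^(-0.75) = 29.643544
Step 4: Vbr = 60 * 2.006633 * 29.643544 = 3569.0 V

3569.0


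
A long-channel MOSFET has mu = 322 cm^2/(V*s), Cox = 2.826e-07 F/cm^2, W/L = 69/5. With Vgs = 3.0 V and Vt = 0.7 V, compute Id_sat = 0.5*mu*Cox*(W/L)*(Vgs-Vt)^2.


Step 1: Overdrive voltage Vov = Vgs - Vt = 3.0 - 0.7 = 2.3 V
Step 2: W/L = 69/5 = 13.8
Step 3: Id = 0.5 * 322 * 2.826e-07 * 13.8 * 2.3^2
Step 4: Id = 3.32e-03 A

3.32e-03


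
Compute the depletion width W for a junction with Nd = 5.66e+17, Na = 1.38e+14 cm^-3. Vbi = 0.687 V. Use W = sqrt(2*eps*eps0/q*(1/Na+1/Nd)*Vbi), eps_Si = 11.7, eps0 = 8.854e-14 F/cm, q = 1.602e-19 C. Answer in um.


Step 1: 1/Na + 1/Nd = 1/1.38e+14 + 1/5.66e+17 = 7.24814e-15
Step 2: 2*eps*eps0/q = 2*11.7*8.854e-14/1.602e-19 = 1.293281e+07
Step 3: W^2 = 1.293281e+07 * 7.24814e-15 * 0.687 = 6.43986e-08
Step 4: W = sqrt(6.43986e-08) = 2.538e-04 cm = 2.538 um

2.538


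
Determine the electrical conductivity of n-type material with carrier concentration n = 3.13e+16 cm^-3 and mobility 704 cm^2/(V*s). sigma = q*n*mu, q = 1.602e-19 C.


Step 1: sigma = q * n * mu
Step 2: sigma = 1.602e-19 * 3.13e+16 * 704
Step 3: sigma = 3.530e+00 S/cm

3.530e+00


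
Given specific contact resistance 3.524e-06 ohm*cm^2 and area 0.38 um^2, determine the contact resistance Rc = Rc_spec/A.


Step 1: Convert area to cm^2: 0.38 um^2 = 3.8000e-09 cm^2
Step 2: Rc = Rc_spec / A = 3.524e-06 / 3.8000e-09
Step 3: Rc = 9.27e+02 ohms

9.27e+02


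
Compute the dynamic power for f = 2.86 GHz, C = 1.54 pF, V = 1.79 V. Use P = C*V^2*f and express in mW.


Step 1: V^2 = 1.79^2 = 3.2041 V^2
Step 2: P = C*V^2*f = 1.54e-12 F * 3.2041 * 2.86e9 Hz
Step 3: P = 1.411213804e-02 W
Step 4: P = 14.112 mW

14.112


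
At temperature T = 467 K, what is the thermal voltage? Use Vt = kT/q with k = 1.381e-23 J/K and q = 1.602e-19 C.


Step 1: kT = 1.381e-23 * 467 = 6.44927e-21 J
Step 2: Vt = kT/q = 6.44927e-21 / 1.602e-19
Step 3: Vt = 0.04026 V

0.04026


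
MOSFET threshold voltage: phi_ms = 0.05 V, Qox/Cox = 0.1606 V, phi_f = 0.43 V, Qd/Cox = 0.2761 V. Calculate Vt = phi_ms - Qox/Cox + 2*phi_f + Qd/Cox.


Step 1: Vt = phi_ms - Qox/Cox + 2*phi_f + Qd/Cox
Step 2: Vt = 0.05 - 0.1606 + 2*0.43 + 0.2761
Step 3: Vt = 0.05 - 0.1606 + 0.86 + 0.2761
Step 4: Vt = 1.0255 V

1.0255


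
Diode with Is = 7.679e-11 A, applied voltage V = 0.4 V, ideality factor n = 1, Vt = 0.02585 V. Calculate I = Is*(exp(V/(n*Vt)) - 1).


Step 1: V/(n*Vt) = 0.4/(1*0.02585) = 15.4739
Step 2: exp(15.4739) = 5.2508e+06
Step 3: I = 7.679e-11 * (5.2508e+06 - 1) = 4.03e-04 A

4.03e-04


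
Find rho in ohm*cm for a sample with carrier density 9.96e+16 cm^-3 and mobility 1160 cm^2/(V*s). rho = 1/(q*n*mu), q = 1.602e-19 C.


Step 1: sigma = q * n * mu = 1.602e-19 * 9.96e+16 * 1160 = 1.85089e+01 S/cm
Step 2: rho = 1 / sigma = 1 / 1.85089e+01 = 0.05403 ohm*cm

0.05403


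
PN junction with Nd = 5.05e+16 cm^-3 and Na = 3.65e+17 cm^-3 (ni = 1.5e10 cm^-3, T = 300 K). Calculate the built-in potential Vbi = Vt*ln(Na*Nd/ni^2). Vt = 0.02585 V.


Step 1: Compute Na*Nd/ni^2 = 3.65e+17 * 5.05e+16 / (1.5e10)^2 = 8.1922e+13
Step 2: ln(8.1922e+13) = 32.0368
Step 3: Vbi = 0.02585 * 32.0368 = 0.828 V

0.828


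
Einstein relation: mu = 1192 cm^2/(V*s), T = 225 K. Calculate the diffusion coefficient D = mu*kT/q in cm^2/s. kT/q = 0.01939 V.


Step 1: D = mu * (kT/q)
Step 2: D = 1192 * 0.01939
Step 3: D = 23.11 cm^2/s

23.11


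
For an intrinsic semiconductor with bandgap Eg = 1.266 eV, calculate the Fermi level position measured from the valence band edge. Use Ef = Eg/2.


Step 1: For an intrinsic semiconductor, the Fermi level sits at midgap.
Step 2: Ef = Eg / 2 = 1.266 / 2 = 0.633 eV

0.633


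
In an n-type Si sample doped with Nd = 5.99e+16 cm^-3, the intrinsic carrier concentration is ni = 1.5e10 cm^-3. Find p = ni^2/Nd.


Step 1: Since Nd >> ni, n ≈ Nd = 5.99e+16 cm^-3
Step 2: p = ni^2 / n = (1.5e10)^2 / 5.99e+16
Step 3: p = 2.25e20 / 5.99e+16 = 3.76e+03 cm^-3

3.76e+03


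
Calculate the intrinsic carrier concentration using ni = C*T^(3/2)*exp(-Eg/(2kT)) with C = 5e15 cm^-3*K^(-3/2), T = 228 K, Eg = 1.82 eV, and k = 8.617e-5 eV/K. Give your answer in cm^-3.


Step 1: Compute kT = 8.617e-5 * 228 = 0.01964676 eV
Step 2: Exponent = -Eg/(2kT) = -1.82/(2*0.01964676) = -46.31807
Step 3: T^(3/2) = 228^1.5 = 3442.72
Step 4: ni = 5e15 * 3442.72 * exp(-46.31807) = 1.32e-01 cm^-3

1.32e-01


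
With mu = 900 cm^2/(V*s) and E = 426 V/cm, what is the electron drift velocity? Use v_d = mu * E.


Step 1: v_d = mu * E
Step 2: v_d = 900 * 426 = 383400
Step 3: v_d = 3.83e+05 cm/s

3.83e+05


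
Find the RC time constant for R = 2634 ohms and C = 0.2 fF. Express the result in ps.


Step 1: tau = R * C
Step 2: tau = 2634 * 0.2 fF = 2634 * 2.0e-16 F
Step 3: tau = 5.268e-13 s = 0.5268 ps

0.5268


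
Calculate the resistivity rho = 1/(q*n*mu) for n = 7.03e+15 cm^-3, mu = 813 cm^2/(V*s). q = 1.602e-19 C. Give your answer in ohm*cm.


Step 1: sigma = q * n * mu = 1.602e-19 * 7.03e+15 * 813 = 9.15605e-01 S/cm
Step 2: rho = 1 / sigma = 1 / 9.15605e-01 = 1.092 ohm*cm

1.092


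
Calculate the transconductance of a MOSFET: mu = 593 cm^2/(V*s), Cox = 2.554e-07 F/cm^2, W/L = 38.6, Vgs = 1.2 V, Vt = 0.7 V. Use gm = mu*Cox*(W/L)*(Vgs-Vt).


Step 1: Vov = Vgs - Vt = 1.2 - 0.7 = 0.5 V
Step 2: gm = mu * Cox * (W/L) * Vov
Step 3: gm = 593 * 2.554e-07 * 38.6 * 0.5 = 2.92e-03 S

2.92e-03


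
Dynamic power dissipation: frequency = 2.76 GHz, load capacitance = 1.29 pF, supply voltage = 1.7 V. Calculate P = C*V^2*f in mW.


Step 1: V^2 = 1.7^2 = 2.89 V^2
Step 2: P = C*V^2*f = 1.29e-12 F * 2.89 * 2.76e9 Hz
Step 3: P = 1.0289556e-02 W
Step 4: P = 10.29 mW

10.29


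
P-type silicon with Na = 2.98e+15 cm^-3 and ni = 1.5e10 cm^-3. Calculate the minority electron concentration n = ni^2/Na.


Step 1: Majority hole concentration p ≈ Na = 2.98e+15 cm^-3
Step 2: n = ni^2 / Na = (1.5e10)^2 / 2.98e+15
Step 3: n = 7.55e+04 cm^-3

7.55e+04


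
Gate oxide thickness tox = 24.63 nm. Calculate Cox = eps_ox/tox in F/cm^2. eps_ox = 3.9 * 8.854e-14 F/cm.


Step 1: eps_ox = 3.9 * 8.854e-14 = 3.45306e-13 F/cm
Step 2: tox in cm = 24.63 nm * 1e-7 = 2.4630e-06 cm
Step 3: Cox = 3.45306e-13 / 2.4630e-06 = 1.40e-07 F/cm^2

1.40e-07


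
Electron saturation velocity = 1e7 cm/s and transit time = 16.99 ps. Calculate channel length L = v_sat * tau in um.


Step 1: tau in seconds = 16.99 ps * 1e-12 = 1.6990e-11 s
Step 2: L = v_sat * tau = 1e7 * 1.6990e-11 = 1.6990e-04 cm
Step 3: L in um = 1.6990e-04 * 1e4 = 1.699 um

1.699


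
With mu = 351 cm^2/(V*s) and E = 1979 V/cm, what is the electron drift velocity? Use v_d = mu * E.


Step 1: v_d = mu * E
Step 2: v_d = 351 * 1979 = 694629
Step 3: v_d = 6.95e+05 cm/s

6.95e+05


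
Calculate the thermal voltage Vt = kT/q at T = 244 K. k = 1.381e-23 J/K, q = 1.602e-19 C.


Step 1: kT = 1.381e-23 * 244 = 3.36964e-21 J
Step 2: Vt = kT/q = 3.36964e-21 / 1.602e-19
Step 3: Vt = 0.02103 V

0.02103


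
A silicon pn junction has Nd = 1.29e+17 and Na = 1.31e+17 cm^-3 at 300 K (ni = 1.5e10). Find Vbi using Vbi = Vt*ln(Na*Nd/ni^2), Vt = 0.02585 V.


Step 1: Compute Na*Nd/ni^2 = 1.31e+17 * 1.29e+17 / (1.5e10)^2 = 7.5107e+13
Step 2: ln(7.5107e+13) = 31.9499
Step 3: Vbi = 0.02585 * 31.9499 = 0.826 V

0.826


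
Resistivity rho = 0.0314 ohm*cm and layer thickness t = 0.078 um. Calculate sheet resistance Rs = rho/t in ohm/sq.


Step 1: Convert thickness to cm: t = 0.078 um = 7.8000e-06 cm
Step 2: Rs = rho / t = 0.0314 / 7.8000e-06
Step 3: Rs = 4025.6 ohm/sq

4025.6


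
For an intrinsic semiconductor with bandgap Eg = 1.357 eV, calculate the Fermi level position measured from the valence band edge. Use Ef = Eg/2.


Step 1: For an intrinsic semiconductor, the Fermi level sits at midgap.
Step 2: Ef = Eg / 2 = 1.357 / 2 = 0.6785 eV

0.6785


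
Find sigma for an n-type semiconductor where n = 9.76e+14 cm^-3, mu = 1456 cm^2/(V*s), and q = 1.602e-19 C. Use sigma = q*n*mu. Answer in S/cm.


Step 1: sigma = q * n * mu
Step 2: sigma = 1.602e-19 * 9.76e+14 * 1456
Step 3: sigma = 2.277e-01 S/cm

2.277e-01


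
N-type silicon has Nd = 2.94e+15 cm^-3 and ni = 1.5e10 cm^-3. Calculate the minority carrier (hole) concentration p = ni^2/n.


Step 1: Since Nd >> ni, n ≈ Nd = 2.94e+15 cm^-3
Step 2: p = ni^2 / n = (1.5e10)^2 / 2.94e+15
Step 3: p = 2.25e20 / 2.94e+15 = 7.65e+04 cm^-3

7.65e+04


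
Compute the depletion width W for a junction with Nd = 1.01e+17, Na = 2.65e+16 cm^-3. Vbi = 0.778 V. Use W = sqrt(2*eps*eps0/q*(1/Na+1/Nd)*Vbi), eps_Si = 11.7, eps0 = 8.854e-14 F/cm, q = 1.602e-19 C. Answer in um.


Step 1: 1/Na + 1/Nd = 1/2.65e+16 + 1/1.01e+17 = 4.76368e-17
Step 2: 2*eps*eps0/q = 2*11.7*8.854e-14/1.602e-19 = 1.293281e+07
Step 3: W^2 = 1.293281e+07 * 4.76368e-17 * 0.778 = 4.79308e-10
Step 4: W = sqrt(4.79308e-10) = 2.189e-05 cm = 0.2189 um

0.2189


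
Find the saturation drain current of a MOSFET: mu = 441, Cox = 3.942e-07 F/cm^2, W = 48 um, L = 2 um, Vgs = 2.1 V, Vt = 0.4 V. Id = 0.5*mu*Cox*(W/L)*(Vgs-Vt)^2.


Step 1: Overdrive voltage Vov = Vgs - Vt = 2.1 - 0.4 = 1.7 V
Step 2: W/L = 48/2 = 24
Step 3: Id = 0.5 * 441 * 3.942e-07 * 24 * 1.7^2
Step 4: Id = 6.03e-03 A

6.03e-03


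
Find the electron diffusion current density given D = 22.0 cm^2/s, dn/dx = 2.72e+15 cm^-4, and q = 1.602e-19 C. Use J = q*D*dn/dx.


Step 1: J = q * D * (dn/dx)
Step 2: J = 1.602e-19 * 22.0 * 2.72e+15
Step 3: J = 9.59e-03 A/cm^2

9.59e-03


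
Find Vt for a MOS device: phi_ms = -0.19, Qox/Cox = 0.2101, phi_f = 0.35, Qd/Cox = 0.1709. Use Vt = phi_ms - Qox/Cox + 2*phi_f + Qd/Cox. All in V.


Step 1: Vt = phi_ms - Qox/Cox + 2*phi_f + Qd/Cox
Step 2: Vt = -0.19 - 0.2101 + 2*0.35 + 0.1709
Step 3: Vt = -0.19 - 0.2101 + 0.7 + 0.1709
Step 4: Vt = 0.4708 V

0.4708


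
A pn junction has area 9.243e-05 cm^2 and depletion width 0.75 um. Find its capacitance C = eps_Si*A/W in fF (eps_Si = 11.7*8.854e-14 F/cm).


Step 1: eps_Si = 11.7 * 8.854e-14 = 1.035918e-12 F/cm
Step 2: W in cm = 0.75 * 1e-4 = 7.50e-05 cm
Step 3: C = 1.035918e-12 * 9.243e-05 / 7.50e-05 = 1.276665e-12 F
Step 4: C = 1276.67 fF

1276.67


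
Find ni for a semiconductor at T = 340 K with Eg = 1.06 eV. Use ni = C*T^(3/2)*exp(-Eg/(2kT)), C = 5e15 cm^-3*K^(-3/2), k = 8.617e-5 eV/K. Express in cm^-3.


Step 1: Compute kT = 8.617e-5 * 340 = 0.0292978 eV
Step 2: Exponent = -Eg/(2kT) = -1.06/(2*0.0292978) = -18.09010
Step 3: T^(3/2) = 340^1.5 = 6269.29
Step 4: ni = 5e15 * 6269.29 * exp(-18.09010) = 4.36e+11 cm^-3

4.36e+11


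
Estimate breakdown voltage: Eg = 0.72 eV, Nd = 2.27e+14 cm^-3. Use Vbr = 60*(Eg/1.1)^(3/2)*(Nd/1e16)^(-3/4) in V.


Step 1: Eg/1.1 = 0.72/1.1 = 0.654545
Step 2: (Eg/1.1)^1.5 = 0.654545^1.5 = 0.529553
Step 3: (Nd/1e16)^(-0.75) = (0.0227)^(-0.75) = 17.099390
Step 4: Vbr = 60 * 0.529553 * 17.099390 = 543.3 V

543.3


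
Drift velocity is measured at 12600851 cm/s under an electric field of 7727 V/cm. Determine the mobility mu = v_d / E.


Step 1: mu = v_d / E
Step 2: mu = 12600851 / 7727
Step 3: mu = 1630.76 cm^2/(V*s)

1630.76


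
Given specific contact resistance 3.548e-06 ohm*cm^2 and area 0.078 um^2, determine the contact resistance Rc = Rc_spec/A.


Step 1: Convert area to cm^2: 0.078 um^2 = 7.8000e-10 cm^2
Step 2: Rc = Rc_spec / A = 3.548e-06 / 7.8000e-10
Step 3: Rc = 4.55e+03 ohms

4.55e+03


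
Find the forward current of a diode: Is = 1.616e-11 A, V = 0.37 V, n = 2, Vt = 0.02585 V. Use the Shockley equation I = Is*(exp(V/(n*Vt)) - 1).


Step 1: V/(n*Vt) = 0.37/(2*0.02585) = 7.1567
Step 2: exp(7.1567) = 1.2827e+03
Step 3: I = 1.616e-11 * (1.2827e+03 - 1) = 2.07e-08 A

2.07e-08


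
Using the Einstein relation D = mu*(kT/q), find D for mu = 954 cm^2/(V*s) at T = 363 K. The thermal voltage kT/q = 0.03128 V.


Step 1: D = mu * (kT/q)
Step 2: D = 954 * 0.03128
Step 3: D = 29.84 cm^2/s

29.84


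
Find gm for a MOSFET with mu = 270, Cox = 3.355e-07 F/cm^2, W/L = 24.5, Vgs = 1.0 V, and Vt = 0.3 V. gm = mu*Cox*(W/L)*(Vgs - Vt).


Step 1: Vov = Vgs - Vt = 1.0 - 0.3 = 0.7 V
Step 2: gm = mu * Cox * (W/L) * Vov
Step 3: gm = 270 * 3.355e-07 * 24.5 * 0.7 = 1.55e-03 S

1.55e-03


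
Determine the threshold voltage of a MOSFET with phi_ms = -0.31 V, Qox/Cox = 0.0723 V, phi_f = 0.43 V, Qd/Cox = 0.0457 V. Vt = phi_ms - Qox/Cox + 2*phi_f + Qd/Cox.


Step 1: Vt = phi_ms - Qox/Cox + 2*phi_f + Qd/Cox
Step 2: Vt = -0.31 - 0.0723 + 2*0.43 + 0.0457
Step 3: Vt = -0.31 - 0.0723 + 0.86 + 0.0457
Step 4: Vt = 0.5234 V

0.5234


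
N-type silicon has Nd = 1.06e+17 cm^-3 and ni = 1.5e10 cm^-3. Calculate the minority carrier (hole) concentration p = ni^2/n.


Step 1: Since Nd >> ni, n ≈ Nd = 1.06e+17 cm^-3
Step 2: p = ni^2 / n = (1.5e10)^2 / 1.06e+17
Step 3: p = 2.25e20 / 1.06e+17 = 2.12e+03 cm^-3

2.12e+03


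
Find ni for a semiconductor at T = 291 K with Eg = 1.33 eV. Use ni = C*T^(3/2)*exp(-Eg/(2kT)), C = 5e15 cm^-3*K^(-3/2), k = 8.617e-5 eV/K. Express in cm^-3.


Step 1: Compute kT = 8.617e-5 * 291 = 0.02507547 eV
Step 2: Exponent = -Eg/(2kT) = -1.33/(2*0.02507547) = -26.51994
Step 3: T^(3/2) = 291^1.5 = 4964.09
Step 4: ni = 5e15 * 4964.09 * exp(-26.51994) = 7.54e+07 cm^-3

7.54e+07


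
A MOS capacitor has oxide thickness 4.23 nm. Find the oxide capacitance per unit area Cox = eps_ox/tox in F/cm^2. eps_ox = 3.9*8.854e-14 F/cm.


Step 1: eps_ox = 3.9 * 8.854e-14 = 3.45306e-13 F/cm
Step 2: tox in cm = 4.23 nm * 1e-7 = 4.2300e-07 cm
Step 3: Cox = 3.45306e-13 / 4.2300e-07 = 8.16e-07 F/cm^2

8.16e-07


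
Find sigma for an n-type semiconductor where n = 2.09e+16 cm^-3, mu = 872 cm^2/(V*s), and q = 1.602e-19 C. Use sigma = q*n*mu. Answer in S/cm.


Step 1: sigma = q * n * mu
Step 2: sigma = 1.602e-19 * 2.09e+16 * 872
Step 3: sigma = 2.920e+00 S/cm

2.920e+00


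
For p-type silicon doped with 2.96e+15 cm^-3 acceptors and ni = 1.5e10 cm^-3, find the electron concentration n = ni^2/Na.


Step 1: Majority hole concentration p ≈ Na = 2.96e+15 cm^-3
Step 2: n = ni^2 / Na = (1.5e10)^2 / 2.96e+15
Step 3: n = 7.60e+04 cm^-3

7.60e+04


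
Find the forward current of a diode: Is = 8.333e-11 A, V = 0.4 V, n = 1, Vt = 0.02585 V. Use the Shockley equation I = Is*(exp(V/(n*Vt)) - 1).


Step 1: V/(n*Vt) = 0.4/(1*0.02585) = 15.4739
Step 2: exp(15.4739) = 5.2508e+06
Step 3: I = 8.333e-11 * (5.2508e+06 - 1) = 4.38e-04 A

4.38e-04


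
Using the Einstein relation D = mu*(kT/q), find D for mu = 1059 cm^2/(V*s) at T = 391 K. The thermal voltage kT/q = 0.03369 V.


Step 1: D = mu * (kT/q)
Step 2: D = 1059 * 0.03369
Step 3: D = 35.68 cm^2/s

35.68


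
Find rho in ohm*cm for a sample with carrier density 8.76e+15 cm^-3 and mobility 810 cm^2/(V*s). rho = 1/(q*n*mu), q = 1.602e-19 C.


Step 1: sigma = q * n * mu = 1.602e-19 * 8.76e+15 * 810 = 1.13672e+00 S/cm
Step 2: rho = 1 / sigma = 1 / 1.13672e+00 = 0.8797 ohm*cm

0.8797


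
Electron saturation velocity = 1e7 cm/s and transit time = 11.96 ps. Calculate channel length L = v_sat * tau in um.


Step 1: tau in seconds = 11.96 ps * 1e-12 = 1.1960e-11 s
Step 2: L = v_sat * tau = 1e7 * 1.1960e-11 = 1.1960e-04 cm
Step 3: L in um = 1.1960e-04 * 1e4 = 1.196 um

1.196


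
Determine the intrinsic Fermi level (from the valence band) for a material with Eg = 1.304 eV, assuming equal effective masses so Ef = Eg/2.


Step 1: For an intrinsic semiconductor, the Fermi level sits at midgap.
Step 2: Ef = Eg / 2 = 1.304 / 2 = 0.652 eV

0.652


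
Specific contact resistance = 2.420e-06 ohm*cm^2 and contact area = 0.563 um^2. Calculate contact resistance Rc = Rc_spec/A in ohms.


Step 1: Convert area to cm^2: 0.563 um^2 = 5.6300e-09 cm^2
Step 2: Rc = Rc_spec / A = 2.420e-06 / 5.6300e-09
Step 3: Rc = 4.30e+02 ohms

4.30e+02


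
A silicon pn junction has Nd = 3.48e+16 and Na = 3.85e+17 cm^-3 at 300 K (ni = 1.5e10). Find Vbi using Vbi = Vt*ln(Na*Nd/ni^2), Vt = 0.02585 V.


Step 1: Compute Na*Nd/ni^2 = 3.85e+17 * 3.48e+16 / (1.5e10)^2 = 5.9547e+13
Step 2: ln(5.9547e+13) = 31.7178
Step 3: Vbi = 0.02585 * 31.7178 = 0.82 V

0.82


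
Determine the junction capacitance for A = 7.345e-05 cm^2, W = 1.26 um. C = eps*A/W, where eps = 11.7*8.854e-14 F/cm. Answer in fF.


Step 1: eps_Si = 11.7 * 8.854e-14 = 1.035918e-12 F/cm
Step 2: W in cm = 1.26 * 1e-4 = 1.26e-04 cm
Step 3: C = 1.035918e-12 * 7.345e-05 / 1.26e-04 = 6.038744e-13 F
Step 4: C = 603.87 fF

603.87


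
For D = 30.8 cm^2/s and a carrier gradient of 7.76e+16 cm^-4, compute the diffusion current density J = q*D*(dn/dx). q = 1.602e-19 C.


Step 1: J = q * D * (dn/dx)
Step 2: J = 1.602e-19 * 30.8 * 7.76e+16
Step 3: J = 3.83e-01 A/cm^2

3.83e-01


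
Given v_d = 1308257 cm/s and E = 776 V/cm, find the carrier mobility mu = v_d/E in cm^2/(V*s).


Step 1: mu = v_d / E
Step 2: mu = 1308257 / 776
Step 3: mu = 1685.9 cm^2/(V*s)

1685.9


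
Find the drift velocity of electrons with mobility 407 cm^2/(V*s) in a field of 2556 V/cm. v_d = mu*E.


Step 1: v_d = mu * E
Step 2: v_d = 407 * 2556 = 1040292
Step 3: v_d = 1.04e+06 cm/s

1.04e+06


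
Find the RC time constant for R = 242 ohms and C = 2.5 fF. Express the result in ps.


Step 1: tau = R * C
Step 2: tau = 242 * 2.5 fF = 242 * 2.5e-15 F
Step 3: tau = 6.05e-13 s = 0.605 ps

0.605


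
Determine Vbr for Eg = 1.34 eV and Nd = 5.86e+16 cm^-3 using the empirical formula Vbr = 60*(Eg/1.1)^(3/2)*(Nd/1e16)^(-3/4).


Step 1: Eg/1.1 = 1.34/1.1 = 1.218182
Step 2: (Eg/1.1)^1.5 = 1.218182^1.5 = 1.344523
Step 3: (Nd/1e16)^(-0.75) = (5.86)^(-0.75) = 0.265507
Step 4: Vbr = 60 * 1.344523 * 0.265507 = 21.4 V

21.4


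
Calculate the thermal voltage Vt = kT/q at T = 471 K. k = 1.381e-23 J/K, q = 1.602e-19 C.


Step 1: kT = 1.381e-23 * 471 = 6.50451e-21 J
Step 2: Vt = kT/q = 6.50451e-21 / 1.602e-19
Step 3: Vt = 0.0406 V

0.0406


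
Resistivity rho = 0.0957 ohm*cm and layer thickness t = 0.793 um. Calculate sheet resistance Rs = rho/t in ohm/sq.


Step 1: Convert thickness to cm: t = 0.793 um = 7.9300e-05 cm
Step 2: Rs = rho / t = 0.0957 / 7.9300e-05
Step 3: Rs = 1206.8 ohm/sq

1206.8


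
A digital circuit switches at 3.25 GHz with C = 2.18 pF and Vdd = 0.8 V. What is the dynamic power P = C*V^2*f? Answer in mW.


Step 1: V^2 = 0.8^2 = 0.64 V^2
Step 2: P = C*V^2*f = 2.18e-12 F * 0.64 * 3.25e9 Hz
Step 3: P = 4.5344e-03 W
Step 4: P = 4.534 mW

4.534


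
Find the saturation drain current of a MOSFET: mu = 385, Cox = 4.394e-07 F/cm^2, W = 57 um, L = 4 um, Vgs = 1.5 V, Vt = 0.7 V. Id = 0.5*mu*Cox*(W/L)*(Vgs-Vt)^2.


Step 1: Overdrive voltage Vov = Vgs - Vt = 1.5 - 0.7 = 0.8 V
Step 2: W/L = 57/4 = 14.25
Step 3: Id = 0.5 * 385 * 4.394e-07 * 14.25 * 0.8^2
Step 4: Id = 7.71e-04 A

7.71e-04


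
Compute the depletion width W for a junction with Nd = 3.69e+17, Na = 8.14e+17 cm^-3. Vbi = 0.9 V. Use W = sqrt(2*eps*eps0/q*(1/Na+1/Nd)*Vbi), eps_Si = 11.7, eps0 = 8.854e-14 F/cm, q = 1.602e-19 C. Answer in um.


Step 1: 1/Na + 1/Nd = 1/8.14e+17 + 1/3.69e+17 = 3.93853e-18
Step 2: 2*eps*eps0/q = 2*11.7*8.854e-14/1.602e-19 = 1.293281e+07
Step 3: W^2 = 1.293281e+07 * 3.93853e-18 * 0.9 = 4.58426e-11
Step 4: W = sqrt(4.58426e-11) = 6.771e-06 cm = 0.06771 um

0.06771


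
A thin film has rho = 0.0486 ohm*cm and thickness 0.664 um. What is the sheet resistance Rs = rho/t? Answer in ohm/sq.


Step 1: Convert thickness to cm: t = 0.664 um = 6.6400e-05 cm
Step 2: Rs = rho / t = 0.0486 / 6.6400e-05
Step 3: Rs = 731.9 ohm/sq

731.9


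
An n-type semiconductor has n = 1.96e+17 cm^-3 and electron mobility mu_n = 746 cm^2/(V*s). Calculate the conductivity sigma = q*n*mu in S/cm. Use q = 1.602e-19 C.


Step 1: sigma = q * n * mu
Step 2: sigma = 1.602e-19 * 1.96e+17 * 746
Step 3: sigma = 2.342e+01 S/cm

2.342e+01


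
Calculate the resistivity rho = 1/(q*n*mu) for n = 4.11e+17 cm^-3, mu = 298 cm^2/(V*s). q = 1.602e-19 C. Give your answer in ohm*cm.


Step 1: sigma = q * n * mu = 1.602e-19 * 4.11e+17 * 298 = 1.96210e+01 S/cm
Step 2: rho = 1 / sigma = 1 / 1.96210e+01 = 0.05097 ohm*cm

0.05097


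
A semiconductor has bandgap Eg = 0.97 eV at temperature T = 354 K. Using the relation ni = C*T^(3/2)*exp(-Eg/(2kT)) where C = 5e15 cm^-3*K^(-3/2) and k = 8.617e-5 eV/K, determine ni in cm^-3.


Step 1: Compute kT = 8.617e-5 * 354 = 0.03050418 eV
Step 2: Exponent = -Eg/(2kT) = -0.97/(2*0.03050418) = -15.89946
Step 3: T^(3/2) = 354^1.5 = 6660.47
Step 4: ni = 5e15 * 6660.47 * exp(-15.89946) = 4.14e+12 cm^-3

4.14e+12


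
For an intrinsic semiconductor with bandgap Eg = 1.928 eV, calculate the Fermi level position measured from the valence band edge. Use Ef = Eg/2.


Step 1: For an intrinsic semiconductor, the Fermi level sits at midgap.
Step 2: Ef = Eg / 2 = 1.928 / 2 = 0.964 eV

0.964


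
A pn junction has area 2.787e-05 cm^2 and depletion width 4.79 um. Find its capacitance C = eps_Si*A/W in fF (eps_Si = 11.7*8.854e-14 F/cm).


Step 1: eps_Si = 11.7 * 8.854e-14 = 1.035918e-12 F/cm
Step 2: W in cm = 4.79 * 1e-4 = 4.79e-04 cm
Step 3: C = 1.035918e-12 * 2.787e-05 / 4.79e-04 = 6.027356e-14 F
Step 4: C = 60.27 fF

60.27


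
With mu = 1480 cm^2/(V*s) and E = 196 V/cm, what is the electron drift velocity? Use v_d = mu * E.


Step 1: v_d = mu * E
Step 2: v_d = 1480 * 196 = 290080
Step 3: v_d = 2.90e+05 cm/s

2.90e+05


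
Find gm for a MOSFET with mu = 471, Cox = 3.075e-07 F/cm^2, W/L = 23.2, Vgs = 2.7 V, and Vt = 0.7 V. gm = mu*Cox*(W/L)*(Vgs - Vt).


Step 1: Vov = Vgs - Vt = 2.7 - 0.7 = 2.0 V
Step 2: gm = mu * Cox * (W/L) * Vov
Step 3: gm = 471 * 3.075e-07 * 23.2 * 2.0 = 6.72e-03 S

6.72e-03


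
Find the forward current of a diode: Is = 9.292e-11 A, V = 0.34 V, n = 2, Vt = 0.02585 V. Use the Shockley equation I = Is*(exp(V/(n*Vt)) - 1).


Step 1: V/(n*Vt) = 0.34/(2*0.02585) = 6.5764
Step 2: exp(6.5764) = 7.1795e+02
Step 3: I = 9.292e-11 * (7.1795e+02 - 1) = 6.66e-08 A

6.66e-08


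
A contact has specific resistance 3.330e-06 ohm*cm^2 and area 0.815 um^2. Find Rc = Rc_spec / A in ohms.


Step 1: Convert area to cm^2: 0.815 um^2 = 8.1500e-09 cm^2
Step 2: Rc = Rc_spec / A = 3.330e-06 / 8.1500e-09
Step 3: Rc = 4.09e+02 ohms

4.09e+02


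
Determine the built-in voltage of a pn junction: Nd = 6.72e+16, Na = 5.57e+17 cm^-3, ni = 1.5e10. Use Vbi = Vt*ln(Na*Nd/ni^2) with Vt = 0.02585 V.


Step 1: Compute Na*Nd/ni^2 = 5.57e+17 * 6.72e+16 / (1.5e10)^2 = 1.6636e+14
Step 2: ln(1.6636e+14) = 32.7452
Step 3: Vbi = 0.02585 * 32.7452 = 0.846 V

0.846


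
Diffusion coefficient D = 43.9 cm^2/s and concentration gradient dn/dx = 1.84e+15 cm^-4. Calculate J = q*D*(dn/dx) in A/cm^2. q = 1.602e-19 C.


Step 1: J = q * D * (dn/dx)
Step 2: J = 1.602e-19 * 43.9 * 1.84e+15
Step 3: J = 1.29e-02 A/cm^2

1.29e-02


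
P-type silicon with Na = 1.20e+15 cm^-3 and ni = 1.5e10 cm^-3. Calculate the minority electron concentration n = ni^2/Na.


Step 1: Majority hole concentration p ≈ Na = 1.20e+15 cm^-3
Step 2: n = ni^2 / Na = (1.5e10)^2 / 1.20e+15
Step 3: n = 1.88e+05 cm^-3

1.88e+05


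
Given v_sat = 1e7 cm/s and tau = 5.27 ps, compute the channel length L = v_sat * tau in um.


Step 1: tau in seconds = 5.27 ps * 1e-12 = 5.2700e-12 s
Step 2: L = v_sat * tau = 1e7 * 5.2700e-12 = 5.2700e-05 cm
Step 3: L in um = 5.2700e-05 * 1e4 = 0.527 um

0.527


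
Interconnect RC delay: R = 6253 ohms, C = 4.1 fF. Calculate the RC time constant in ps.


Step 1: tau = R * C
Step 2: tau = 6253 * 4.1 fF = 6253 * 4.1e-15 F
Step 3: tau = 2.56373e-11 s = 25.6373 ps

25.6373


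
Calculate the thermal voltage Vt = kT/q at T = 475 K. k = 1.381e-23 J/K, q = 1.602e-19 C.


Step 1: kT = 1.381e-23 * 475 = 6.55975e-21 J
Step 2: Vt = kT/q = 6.55975e-21 / 1.602e-19
Step 3: Vt = 0.04095 V

0.04095


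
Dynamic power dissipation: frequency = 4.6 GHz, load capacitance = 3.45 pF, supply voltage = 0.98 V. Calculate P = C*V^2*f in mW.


Step 1: V^2 = 0.98^2 = 0.9604 V^2
Step 2: P = C*V^2*f = 3.45e-12 F * 0.9604 * 4.6e9 Hz
Step 3: P = 1.5241548e-02 W
Step 4: P = 15.242 mW

15.242


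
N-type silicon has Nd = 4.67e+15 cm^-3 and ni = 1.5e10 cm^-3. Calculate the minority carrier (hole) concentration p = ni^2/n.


Step 1: Since Nd >> ni, n ≈ Nd = 4.67e+15 cm^-3
Step 2: p = ni^2 / n = (1.5e10)^2 / 4.67e+15
Step 3: p = 2.25e20 / 4.67e+15 = 4.82e+04 cm^-3

4.82e+04


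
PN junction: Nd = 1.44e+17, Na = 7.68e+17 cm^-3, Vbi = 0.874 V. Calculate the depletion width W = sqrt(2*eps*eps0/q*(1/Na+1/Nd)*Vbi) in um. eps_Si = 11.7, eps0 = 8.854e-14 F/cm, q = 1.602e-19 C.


Step 1: 1/Na + 1/Nd = 1/7.68e+17 + 1/1.44e+17 = 8.24653e-18
Step 2: 2*eps*eps0/q = 2*11.7*8.854e-14/1.602e-19 = 1.293281e+07
Step 3: W^2 = 1.293281e+07 * 8.24653e-18 * 0.874 = 9.32128e-11
Step 4: W = sqrt(9.32128e-11) = 9.655e-06 cm = 0.09655 um

0.09655


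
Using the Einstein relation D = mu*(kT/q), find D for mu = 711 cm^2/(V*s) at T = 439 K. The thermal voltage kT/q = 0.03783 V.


Step 1: D = mu * (kT/q)
Step 2: D = 711 * 0.03783
Step 3: D = 26.9 cm^2/s

26.9


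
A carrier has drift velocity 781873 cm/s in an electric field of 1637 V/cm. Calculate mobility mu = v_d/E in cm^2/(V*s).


Step 1: mu = v_d / E
Step 2: mu = 781873 / 1637
Step 3: mu = 477.63 cm^2/(V*s)

477.63


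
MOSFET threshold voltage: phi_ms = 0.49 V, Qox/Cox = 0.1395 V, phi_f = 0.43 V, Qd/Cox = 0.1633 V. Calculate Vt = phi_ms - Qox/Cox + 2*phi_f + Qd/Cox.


Step 1: Vt = phi_ms - Qox/Cox + 2*phi_f + Qd/Cox
Step 2: Vt = 0.49 - 0.1395 + 2*0.43 + 0.1633
Step 3: Vt = 0.49 - 0.1395 + 0.86 + 0.1633
Step 4: Vt = 1.3738 V

1.3738


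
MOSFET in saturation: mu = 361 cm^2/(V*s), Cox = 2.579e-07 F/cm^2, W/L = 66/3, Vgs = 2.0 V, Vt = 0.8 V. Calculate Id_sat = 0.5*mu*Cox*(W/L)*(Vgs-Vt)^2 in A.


Step 1: Overdrive voltage Vov = Vgs - Vt = 2.0 - 0.8 = 1.2 V
Step 2: W/L = 66/3 = 22
Step 3: Id = 0.5 * 361 * 2.579e-07 * 22 * 1.2^2
Step 4: Id = 1.47e-03 A

1.47e-03


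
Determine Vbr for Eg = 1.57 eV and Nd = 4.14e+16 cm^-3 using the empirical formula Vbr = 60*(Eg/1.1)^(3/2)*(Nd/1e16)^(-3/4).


Step 1: Eg/1.1 = 1.57/1.1 = 1.427273
Step 2: (Eg/1.1)^1.5 = 1.427273^1.5 = 1.705142
Step 3: (Nd/1e16)^(-0.75) = (4.14)^(-0.75) = 0.344548
Step 4: Vbr = 60 * 1.705142 * 0.344548 = 35.3 V

35.3


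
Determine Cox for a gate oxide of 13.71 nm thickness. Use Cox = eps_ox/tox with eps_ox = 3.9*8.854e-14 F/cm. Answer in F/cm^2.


Step 1: eps_ox = 3.9 * 8.854e-14 = 3.45306e-13 F/cm
Step 2: tox in cm = 13.71 nm * 1e-7 = 1.3710e-06 cm
Step 3: Cox = 3.45306e-13 / 1.3710e-06 = 2.52e-07 F/cm^2

2.52e-07


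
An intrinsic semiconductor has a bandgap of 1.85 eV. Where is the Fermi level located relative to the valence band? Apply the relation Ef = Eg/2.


Step 1: For an intrinsic semiconductor, the Fermi level sits at midgap.
Step 2: Ef = Eg / 2 = 1.85 / 2 = 0.925 eV

0.925


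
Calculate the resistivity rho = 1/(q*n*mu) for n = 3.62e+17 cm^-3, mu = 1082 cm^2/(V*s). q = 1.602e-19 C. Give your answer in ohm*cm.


Step 1: sigma = q * n * mu = 1.602e-19 * 3.62e+17 * 1082 = 6.27478e+01 S/cm
Step 2: rho = 1 / sigma = 1 / 6.27478e+01 = 0.01594 ohm*cm

0.01594


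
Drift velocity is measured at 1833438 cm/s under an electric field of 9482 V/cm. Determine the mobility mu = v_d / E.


Step 1: mu = v_d / E
Step 2: mu = 1833438 / 9482
Step 3: mu = 193.36 cm^2/(V*s)

193.36


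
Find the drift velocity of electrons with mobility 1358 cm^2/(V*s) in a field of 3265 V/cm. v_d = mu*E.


Step 1: v_d = mu * E
Step 2: v_d = 1358 * 3265 = 4433870
Step 3: v_d = 4.43e+06 cm/s

4.43e+06


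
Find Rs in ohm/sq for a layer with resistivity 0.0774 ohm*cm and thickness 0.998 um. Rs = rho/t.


Step 1: Convert thickness to cm: t = 0.998 um = 9.9800e-05 cm
Step 2: Rs = rho / t = 0.0774 / 9.9800e-05
Step 3: Rs = 775.6 ohm/sq

775.6


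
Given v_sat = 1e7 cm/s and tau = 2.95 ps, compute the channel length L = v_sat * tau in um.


Step 1: tau in seconds = 2.95 ps * 1e-12 = 2.9500e-12 s
Step 2: L = v_sat * tau = 1e7 * 2.9500e-12 = 2.9500e-05 cm
Step 3: L in um = 2.9500e-05 * 1e4 = 0.295 um

0.295


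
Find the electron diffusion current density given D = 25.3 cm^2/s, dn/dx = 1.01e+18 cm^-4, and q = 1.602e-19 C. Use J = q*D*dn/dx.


Step 1: J = q * D * (dn/dx)
Step 2: J = 1.602e-19 * 25.3 * 1.01e+18
Step 3: J = 4.09e+00 A/cm^2

4.09e+00


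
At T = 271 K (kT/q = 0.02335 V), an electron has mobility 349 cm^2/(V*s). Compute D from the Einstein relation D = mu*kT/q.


Step 1: D = mu * (kT/q)
Step 2: D = 349 * 0.02335
Step 3: D = 8.15 cm^2/s

8.15


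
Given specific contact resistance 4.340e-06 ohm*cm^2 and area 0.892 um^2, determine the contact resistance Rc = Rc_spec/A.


Step 1: Convert area to cm^2: 0.892 um^2 = 8.9200e-09 cm^2
Step 2: Rc = Rc_spec / A = 4.340e-06 / 8.9200e-09
Step 3: Rc = 4.87e+02 ohms

4.87e+02


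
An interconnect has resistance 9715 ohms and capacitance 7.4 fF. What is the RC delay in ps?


Step 1: tau = R * C
Step 2: tau = 9715 * 7.4 fF = 9715 * 7.4e-15 F
Step 3: tau = 7.1891e-11 s = 71.891 ps

71.891


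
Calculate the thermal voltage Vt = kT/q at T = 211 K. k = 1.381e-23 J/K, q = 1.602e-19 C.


Step 1: kT = 1.381e-23 * 211 = 2.91391e-21 J
Step 2: Vt = kT/q = 2.91391e-21 / 1.602e-19
Step 3: Vt = 0.01819 V

0.01819
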